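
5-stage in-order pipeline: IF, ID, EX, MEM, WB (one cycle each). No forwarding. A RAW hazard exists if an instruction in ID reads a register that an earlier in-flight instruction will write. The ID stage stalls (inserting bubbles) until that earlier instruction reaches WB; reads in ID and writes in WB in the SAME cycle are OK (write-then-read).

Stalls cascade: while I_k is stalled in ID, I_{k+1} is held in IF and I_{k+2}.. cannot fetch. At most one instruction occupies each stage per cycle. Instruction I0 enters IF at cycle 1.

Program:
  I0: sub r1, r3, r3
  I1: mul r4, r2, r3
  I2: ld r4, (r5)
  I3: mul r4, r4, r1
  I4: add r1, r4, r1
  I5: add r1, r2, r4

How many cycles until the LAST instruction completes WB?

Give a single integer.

Answer: 14

Derivation:
I0 sub r1 <- r3,r3: IF@1 ID@2 stall=0 (-) EX@3 MEM@4 WB@5
I1 mul r4 <- r2,r3: IF@2 ID@3 stall=0 (-) EX@4 MEM@5 WB@6
I2 ld r4 <- r5: IF@3 ID@4 stall=0 (-) EX@5 MEM@6 WB@7
I3 mul r4 <- r4,r1: IF@4 ID@5 stall=2 (RAW on I2.r4 (WB@7)) EX@8 MEM@9 WB@10
I4 add r1 <- r4,r1: IF@5 ID@8 stall=2 (RAW on I3.r4 (WB@10)) EX@11 MEM@12 WB@13
I5 add r1 <- r2,r4: IF@8 ID@11 stall=0 (-) EX@12 MEM@13 WB@14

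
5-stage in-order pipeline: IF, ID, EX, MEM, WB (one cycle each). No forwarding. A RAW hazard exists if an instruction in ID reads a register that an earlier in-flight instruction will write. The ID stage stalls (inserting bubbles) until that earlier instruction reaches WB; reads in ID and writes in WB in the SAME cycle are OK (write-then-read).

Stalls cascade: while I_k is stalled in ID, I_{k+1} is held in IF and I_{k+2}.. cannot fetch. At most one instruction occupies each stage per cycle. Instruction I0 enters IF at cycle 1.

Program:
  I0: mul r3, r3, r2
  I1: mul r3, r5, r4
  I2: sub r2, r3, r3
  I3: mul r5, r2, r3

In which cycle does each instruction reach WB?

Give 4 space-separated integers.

Answer: 5 6 9 12

Derivation:
I0 mul r3 <- r3,r2: IF@1 ID@2 stall=0 (-) EX@3 MEM@4 WB@5
I1 mul r3 <- r5,r4: IF@2 ID@3 stall=0 (-) EX@4 MEM@5 WB@6
I2 sub r2 <- r3,r3: IF@3 ID@4 stall=2 (RAW on I1.r3 (WB@6)) EX@7 MEM@8 WB@9
I3 mul r5 <- r2,r3: IF@4 ID@7 stall=2 (RAW on I2.r2 (WB@9)) EX@10 MEM@11 WB@12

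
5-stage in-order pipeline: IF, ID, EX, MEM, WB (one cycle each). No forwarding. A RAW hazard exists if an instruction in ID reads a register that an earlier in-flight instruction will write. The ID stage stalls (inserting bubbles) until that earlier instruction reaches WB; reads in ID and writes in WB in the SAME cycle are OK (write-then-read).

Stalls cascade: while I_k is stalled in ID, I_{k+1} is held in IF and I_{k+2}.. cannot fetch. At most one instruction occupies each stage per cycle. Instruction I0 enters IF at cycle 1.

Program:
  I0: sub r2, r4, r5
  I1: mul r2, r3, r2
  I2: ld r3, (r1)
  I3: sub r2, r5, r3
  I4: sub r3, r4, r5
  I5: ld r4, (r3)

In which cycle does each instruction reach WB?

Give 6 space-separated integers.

Answer: 5 8 9 12 13 16

Derivation:
I0 sub r2 <- r4,r5: IF@1 ID@2 stall=0 (-) EX@3 MEM@4 WB@5
I1 mul r2 <- r3,r2: IF@2 ID@3 stall=2 (RAW on I0.r2 (WB@5)) EX@6 MEM@7 WB@8
I2 ld r3 <- r1: IF@3 ID@6 stall=0 (-) EX@7 MEM@8 WB@9
I3 sub r2 <- r5,r3: IF@6 ID@7 stall=2 (RAW on I2.r3 (WB@9)) EX@10 MEM@11 WB@12
I4 sub r3 <- r4,r5: IF@7 ID@10 stall=0 (-) EX@11 MEM@12 WB@13
I5 ld r4 <- r3: IF@10 ID@11 stall=2 (RAW on I4.r3 (WB@13)) EX@14 MEM@15 WB@16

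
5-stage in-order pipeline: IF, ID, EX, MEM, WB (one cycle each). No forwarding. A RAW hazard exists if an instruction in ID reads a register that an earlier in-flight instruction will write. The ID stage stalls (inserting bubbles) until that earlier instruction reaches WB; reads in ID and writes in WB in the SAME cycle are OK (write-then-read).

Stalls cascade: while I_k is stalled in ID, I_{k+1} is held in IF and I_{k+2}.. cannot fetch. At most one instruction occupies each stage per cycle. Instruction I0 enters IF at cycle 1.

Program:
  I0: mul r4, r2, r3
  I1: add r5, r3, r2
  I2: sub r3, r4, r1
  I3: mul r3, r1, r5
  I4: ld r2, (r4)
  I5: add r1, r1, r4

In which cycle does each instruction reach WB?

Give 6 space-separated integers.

Answer: 5 6 8 9 10 11

Derivation:
I0 mul r4 <- r2,r3: IF@1 ID@2 stall=0 (-) EX@3 MEM@4 WB@5
I1 add r5 <- r3,r2: IF@2 ID@3 stall=0 (-) EX@4 MEM@5 WB@6
I2 sub r3 <- r4,r1: IF@3 ID@4 stall=1 (RAW on I0.r4 (WB@5)) EX@6 MEM@7 WB@8
I3 mul r3 <- r1,r5: IF@4 ID@6 stall=0 (-) EX@7 MEM@8 WB@9
I4 ld r2 <- r4: IF@6 ID@7 stall=0 (-) EX@8 MEM@9 WB@10
I5 add r1 <- r1,r4: IF@7 ID@8 stall=0 (-) EX@9 MEM@10 WB@11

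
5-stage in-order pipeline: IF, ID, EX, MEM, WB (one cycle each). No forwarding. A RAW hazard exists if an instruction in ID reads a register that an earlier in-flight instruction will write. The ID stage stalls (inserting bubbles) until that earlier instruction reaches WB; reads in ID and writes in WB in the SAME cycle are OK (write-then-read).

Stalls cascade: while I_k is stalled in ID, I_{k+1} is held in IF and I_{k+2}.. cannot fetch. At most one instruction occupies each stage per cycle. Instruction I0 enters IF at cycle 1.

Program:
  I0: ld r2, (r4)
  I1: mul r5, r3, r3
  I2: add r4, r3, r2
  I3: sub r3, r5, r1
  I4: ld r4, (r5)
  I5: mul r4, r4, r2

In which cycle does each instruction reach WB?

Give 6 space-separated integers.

I0 ld r2 <- r4: IF@1 ID@2 stall=0 (-) EX@3 MEM@4 WB@5
I1 mul r5 <- r3,r3: IF@2 ID@3 stall=0 (-) EX@4 MEM@5 WB@6
I2 add r4 <- r3,r2: IF@3 ID@4 stall=1 (RAW on I0.r2 (WB@5)) EX@6 MEM@7 WB@8
I3 sub r3 <- r5,r1: IF@4 ID@6 stall=0 (-) EX@7 MEM@8 WB@9
I4 ld r4 <- r5: IF@6 ID@7 stall=0 (-) EX@8 MEM@9 WB@10
I5 mul r4 <- r4,r2: IF@7 ID@8 stall=2 (RAW on I4.r4 (WB@10)) EX@11 MEM@12 WB@13

Answer: 5 6 8 9 10 13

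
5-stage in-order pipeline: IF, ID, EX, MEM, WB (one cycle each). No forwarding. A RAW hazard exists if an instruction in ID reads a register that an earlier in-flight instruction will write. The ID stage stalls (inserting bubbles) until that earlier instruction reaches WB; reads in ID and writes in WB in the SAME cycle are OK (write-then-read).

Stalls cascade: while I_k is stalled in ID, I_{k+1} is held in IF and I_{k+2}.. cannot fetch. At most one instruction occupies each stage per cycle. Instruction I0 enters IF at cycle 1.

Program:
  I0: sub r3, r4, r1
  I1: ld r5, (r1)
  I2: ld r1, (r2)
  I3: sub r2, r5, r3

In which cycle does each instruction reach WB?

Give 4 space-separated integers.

I0 sub r3 <- r4,r1: IF@1 ID@2 stall=0 (-) EX@3 MEM@4 WB@5
I1 ld r5 <- r1: IF@2 ID@3 stall=0 (-) EX@4 MEM@5 WB@6
I2 ld r1 <- r2: IF@3 ID@4 stall=0 (-) EX@5 MEM@6 WB@7
I3 sub r2 <- r5,r3: IF@4 ID@5 stall=1 (RAW on I1.r5 (WB@6)) EX@7 MEM@8 WB@9

Answer: 5 6 7 9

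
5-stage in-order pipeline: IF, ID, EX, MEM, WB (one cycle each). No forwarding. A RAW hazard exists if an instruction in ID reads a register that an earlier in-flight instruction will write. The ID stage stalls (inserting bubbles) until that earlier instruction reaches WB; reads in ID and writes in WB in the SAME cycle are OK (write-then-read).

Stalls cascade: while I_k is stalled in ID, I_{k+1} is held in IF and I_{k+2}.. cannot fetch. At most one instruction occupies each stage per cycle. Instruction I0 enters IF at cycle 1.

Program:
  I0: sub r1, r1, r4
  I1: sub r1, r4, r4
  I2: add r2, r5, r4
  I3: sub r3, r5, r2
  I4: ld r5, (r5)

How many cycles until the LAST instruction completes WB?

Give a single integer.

I0 sub r1 <- r1,r4: IF@1 ID@2 stall=0 (-) EX@3 MEM@4 WB@5
I1 sub r1 <- r4,r4: IF@2 ID@3 stall=0 (-) EX@4 MEM@5 WB@6
I2 add r2 <- r5,r4: IF@3 ID@4 stall=0 (-) EX@5 MEM@6 WB@7
I3 sub r3 <- r5,r2: IF@4 ID@5 stall=2 (RAW on I2.r2 (WB@7)) EX@8 MEM@9 WB@10
I4 ld r5 <- r5: IF@5 ID@8 stall=0 (-) EX@9 MEM@10 WB@11

Answer: 11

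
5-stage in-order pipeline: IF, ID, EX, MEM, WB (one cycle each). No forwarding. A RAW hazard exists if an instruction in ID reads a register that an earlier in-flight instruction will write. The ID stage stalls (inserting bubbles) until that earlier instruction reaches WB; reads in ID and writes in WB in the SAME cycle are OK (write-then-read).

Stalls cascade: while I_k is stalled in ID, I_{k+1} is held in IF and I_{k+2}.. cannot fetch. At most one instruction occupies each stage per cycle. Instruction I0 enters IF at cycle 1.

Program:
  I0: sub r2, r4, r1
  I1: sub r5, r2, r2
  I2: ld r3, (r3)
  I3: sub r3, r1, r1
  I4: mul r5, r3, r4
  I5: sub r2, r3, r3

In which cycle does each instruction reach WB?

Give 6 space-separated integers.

Answer: 5 8 9 10 13 14

Derivation:
I0 sub r2 <- r4,r1: IF@1 ID@2 stall=0 (-) EX@3 MEM@4 WB@5
I1 sub r5 <- r2,r2: IF@2 ID@3 stall=2 (RAW on I0.r2 (WB@5)) EX@6 MEM@7 WB@8
I2 ld r3 <- r3: IF@3 ID@6 stall=0 (-) EX@7 MEM@8 WB@9
I3 sub r3 <- r1,r1: IF@6 ID@7 stall=0 (-) EX@8 MEM@9 WB@10
I4 mul r5 <- r3,r4: IF@7 ID@8 stall=2 (RAW on I3.r3 (WB@10)) EX@11 MEM@12 WB@13
I5 sub r2 <- r3,r3: IF@8 ID@11 stall=0 (-) EX@12 MEM@13 WB@14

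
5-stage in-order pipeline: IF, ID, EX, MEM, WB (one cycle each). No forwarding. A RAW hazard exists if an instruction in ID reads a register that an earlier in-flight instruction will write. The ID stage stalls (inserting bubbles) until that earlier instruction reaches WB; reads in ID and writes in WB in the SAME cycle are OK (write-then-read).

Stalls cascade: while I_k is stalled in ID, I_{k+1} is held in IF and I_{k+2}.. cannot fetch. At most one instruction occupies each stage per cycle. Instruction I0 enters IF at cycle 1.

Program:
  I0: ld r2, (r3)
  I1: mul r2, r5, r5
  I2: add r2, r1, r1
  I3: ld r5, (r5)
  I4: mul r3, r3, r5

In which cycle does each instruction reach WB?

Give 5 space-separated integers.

Answer: 5 6 7 8 11

Derivation:
I0 ld r2 <- r3: IF@1 ID@2 stall=0 (-) EX@3 MEM@4 WB@5
I1 mul r2 <- r5,r5: IF@2 ID@3 stall=0 (-) EX@4 MEM@5 WB@6
I2 add r2 <- r1,r1: IF@3 ID@4 stall=0 (-) EX@5 MEM@6 WB@7
I3 ld r5 <- r5: IF@4 ID@5 stall=0 (-) EX@6 MEM@7 WB@8
I4 mul r3 <- r3,r5: IF@5 ID@6 stall=2 (RAW on I3.r5 (WB@8)) EX@9 MEM@10 WB@11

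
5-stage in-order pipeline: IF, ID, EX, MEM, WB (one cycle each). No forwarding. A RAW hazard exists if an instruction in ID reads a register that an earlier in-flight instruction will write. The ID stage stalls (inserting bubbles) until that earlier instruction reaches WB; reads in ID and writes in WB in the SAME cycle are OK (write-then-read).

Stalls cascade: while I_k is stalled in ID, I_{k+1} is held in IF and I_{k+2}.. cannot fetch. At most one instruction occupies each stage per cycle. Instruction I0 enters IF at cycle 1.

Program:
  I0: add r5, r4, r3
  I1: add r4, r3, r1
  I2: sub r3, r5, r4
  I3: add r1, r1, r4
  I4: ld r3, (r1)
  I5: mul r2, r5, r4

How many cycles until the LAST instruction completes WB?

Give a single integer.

I0 add r5 <- r4,r3: IF@1 ID@2 stall=0 (-) EX@3 MEM@4 WB@5
I1 add r4 <- r3,r1: IF@2 ID@3 stall=0 (-) EX@4 MEM@5 WB@6
I2 sub r3 <- r5,r4: IF@3 ID@4 stall=2 (RAW on I1.r4 (WB@6)) EX@7 MEM@8 WB@9
I3 add r1 <- r1,r4: IF@4 ID@7 stall=0 (-) EX@8 MEM@9 WB@10
I4 ld r3 <- r1: IF@7 ID@8 stall=2 (RAW on I3.r1 (WB@10)) EX@11 MEM@12 WB@13
I5 mul r2 <- r5,r4: IF@8 ID@11 stall=0 (-) EX@12 MEM@13 WB@14

Answer: 14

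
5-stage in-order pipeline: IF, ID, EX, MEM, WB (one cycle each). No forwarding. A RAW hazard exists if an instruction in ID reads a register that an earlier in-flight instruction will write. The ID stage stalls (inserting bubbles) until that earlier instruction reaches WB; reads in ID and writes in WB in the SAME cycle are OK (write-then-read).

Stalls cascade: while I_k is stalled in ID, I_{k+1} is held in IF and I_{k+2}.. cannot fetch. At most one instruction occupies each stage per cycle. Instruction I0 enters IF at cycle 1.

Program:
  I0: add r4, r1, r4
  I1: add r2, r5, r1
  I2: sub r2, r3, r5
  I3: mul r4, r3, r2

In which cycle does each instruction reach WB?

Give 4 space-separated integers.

Answer: 5 6 7 10

Derivation:
I0 add r4 <- r1,r4: IF@1 ID@2 stall=0 (-) EX@3 MEM@4 WB@5
I1 add r2 <- r5,r1: IF@2 ID@3 stall=0 (-) EX@4 MEM@5 WB@6
I2 sub r2 <- r3,r5: IF@3 ID@4 stall=0 (-) EX@5 MEM@6 WB@7
I3 mul r4 <- r3,r2: IF@4 ID@5 stall=2 (RAW on I2.r2 (WB@7)) EX@8 MEM@9 WB@10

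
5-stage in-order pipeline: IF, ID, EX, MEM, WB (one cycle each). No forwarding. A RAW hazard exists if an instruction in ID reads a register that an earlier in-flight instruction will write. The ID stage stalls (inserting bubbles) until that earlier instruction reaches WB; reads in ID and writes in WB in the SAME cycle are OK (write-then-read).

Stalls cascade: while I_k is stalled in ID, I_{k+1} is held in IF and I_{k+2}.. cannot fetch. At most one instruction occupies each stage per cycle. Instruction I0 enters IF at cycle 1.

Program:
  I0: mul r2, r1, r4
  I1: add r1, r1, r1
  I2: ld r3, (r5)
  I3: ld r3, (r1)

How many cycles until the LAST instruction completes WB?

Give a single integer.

Answer: 9

Derivation:
I0 mul r2 <- r1,r4: IF@1 ID@2 stall=0 (-) EX@3 MEM@4 WB@5
I1 add r1 <- r1,r1: IF@2 ID@3 stall=0 (-) EX@4 MEM@5 WB@6
I2 ld r3 <- r5: IF@3 ID@4 stall=0 (-) EX@5 MEM@6 WB@7
I3 ld r3 <- r1: IF@4 ID@5 stall=1 (RAW on I1.r1 (WB@6)) EX@7 MEM@8 WB@9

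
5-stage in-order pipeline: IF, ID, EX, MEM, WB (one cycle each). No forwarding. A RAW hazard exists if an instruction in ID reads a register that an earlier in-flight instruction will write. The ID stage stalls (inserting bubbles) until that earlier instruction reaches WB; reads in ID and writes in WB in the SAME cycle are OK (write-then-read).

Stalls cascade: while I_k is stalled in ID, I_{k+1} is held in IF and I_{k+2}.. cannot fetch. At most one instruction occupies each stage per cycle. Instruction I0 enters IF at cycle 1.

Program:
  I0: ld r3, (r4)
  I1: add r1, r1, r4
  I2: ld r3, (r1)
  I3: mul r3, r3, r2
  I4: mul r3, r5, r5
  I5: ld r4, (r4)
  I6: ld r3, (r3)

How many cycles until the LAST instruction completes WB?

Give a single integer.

Answer: 16

Derivation:
I0 ld r3 <- r4: IF@1 ID@2 stall=0 (-) EX@3 MEM@4 WB@5
I1 add r1 <- r1,r4: IF@2 ID@3 stall=0 (-) EX@4 MEM@5 WB@6
I2 ld r3 <- r1: IF@3 ID@4 stall=2 (RAW on I1.r1 (WB@6)) EX@7 MEM@8 WB@9
I3 mul r3 <- r3,r2: IF@4 ID@7 stall=2 (RAW on I2.r3 (WB@9)) EX@10 MEM@11 WB@12
I4 mul r3 <- r5,r5: IF@7 ID@10 stall=0 (-) EX@11 MEM@12 WB@13
I5 ld r4 <- r4: IF@10 ID@11 stall=0 (-) EX@12 MEM@13 WB@14
I6 ld r3 <- r3: IF@11 ID@12 stall=1 (RAW on I4.r3 (WB@13)) EX@14 MEM@15 WB@16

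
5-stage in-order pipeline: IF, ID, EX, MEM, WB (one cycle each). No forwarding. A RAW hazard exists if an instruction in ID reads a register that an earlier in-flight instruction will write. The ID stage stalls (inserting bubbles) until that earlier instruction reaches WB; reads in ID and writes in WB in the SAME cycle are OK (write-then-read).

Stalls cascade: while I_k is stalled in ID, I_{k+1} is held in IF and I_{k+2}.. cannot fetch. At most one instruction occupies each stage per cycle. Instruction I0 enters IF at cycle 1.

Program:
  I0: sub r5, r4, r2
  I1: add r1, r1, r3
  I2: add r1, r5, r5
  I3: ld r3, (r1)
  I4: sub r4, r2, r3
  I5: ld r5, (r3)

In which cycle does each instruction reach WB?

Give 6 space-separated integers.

I0 sub r5 <- r4,r2: IF@1 ID@2 stall=0 (-) EX@3 MEM@4 WB@5
I1 add r1 <- r1,r3: IF@2 ID@3 stall=0 (-) EX@4 MEM@5 WB@6
I2 add r1 <- r5,r5: IF@3 ID@4 stall=1 (RAW on I0.r5 (WB@5)) EX@6 MEM@7 WB@8
I3 ld r3 <- r1: IF@4 ID@6 stall=2 (RAW on I2.r1 (WB@8)) EX@9 MEM@10 WB@11
I4 sub r4 <- r2,r3: IF@6 ID@9 stall=2 (RAW on I3.r3 (WB@11)) EX@12 MEM@13 WB@14
I5 ld r5 <- r3: IF@9 ID@12 stall=0 (-) EX@13 MEM@14 WB@15

Answer: 5 6 8 11 14 15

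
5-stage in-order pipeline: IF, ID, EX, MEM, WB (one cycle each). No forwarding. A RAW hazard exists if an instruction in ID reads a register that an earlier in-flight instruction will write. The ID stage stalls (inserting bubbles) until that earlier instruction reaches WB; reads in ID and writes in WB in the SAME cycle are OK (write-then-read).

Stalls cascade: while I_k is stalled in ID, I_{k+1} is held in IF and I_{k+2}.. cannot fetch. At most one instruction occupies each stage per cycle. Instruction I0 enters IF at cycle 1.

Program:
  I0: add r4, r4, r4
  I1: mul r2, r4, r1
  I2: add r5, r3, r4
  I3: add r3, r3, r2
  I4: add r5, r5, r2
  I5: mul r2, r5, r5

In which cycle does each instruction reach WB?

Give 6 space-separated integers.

I0 add r4 <- r4,r4: IF@1 ID@2 stall=0 (-) EX@3 MEM@4 WB@5
I1 mul r2 <- r4,r1: IF@2 ID@3 stall=2 (RAW on I0.r4 (WB@5)) EX@6 MEM@7 WB@8
I2 add r5 <- r3,r4: IF@3 ID@6 stall=0 (-) EX@7 MEM@8 WB@9
I3 add r3 <- r3,r2: IF@6 ID@7 stall=1 (RAW on I1.r2 (WB@8)) EX@9 MEM@10 WB@11
I4 add r5 <- r5,r2: IF@7 ID@9 stall=0 (-) EX@10 MEM@11 WB@12
I5 mul r2 <- r5,r5: IF@9 ID@10 stall=2 (RAW on I4.r5 (WB@12)) EX@13 MEM@14 WB@15

Answer: 5 8 9 11 12 15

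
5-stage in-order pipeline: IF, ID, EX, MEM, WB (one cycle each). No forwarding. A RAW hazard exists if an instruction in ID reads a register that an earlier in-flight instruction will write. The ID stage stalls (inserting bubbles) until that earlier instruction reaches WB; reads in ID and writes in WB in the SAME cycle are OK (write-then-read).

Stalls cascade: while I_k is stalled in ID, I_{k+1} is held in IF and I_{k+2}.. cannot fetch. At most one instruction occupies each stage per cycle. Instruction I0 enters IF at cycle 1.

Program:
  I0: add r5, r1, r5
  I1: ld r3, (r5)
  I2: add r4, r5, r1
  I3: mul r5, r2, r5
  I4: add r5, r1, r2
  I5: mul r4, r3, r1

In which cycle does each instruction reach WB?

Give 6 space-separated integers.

Answer: 5 8 9 10 11 12

Derivation:
I0 add r5 <- r1,r5: IF@1 ID@2 stall=0 (-) EX@3 MEM@4 WB@5
I1 ld r3 <- r5: IF@2 ID@3 stall=2 (RAW on I0.r5 (WB@5)) EX@6 MEM@7 WB@8
I2 add r4 <- r5,r1: IF@3 ID@6 stall=0 (-) EX@7 MEM@8 WB@9
I3 mul r5 <- r2,r5: IF@6 ID@7 stall=0 (-) EX@8 MEM@9 WB@10
I4 add r5 <- r1,r2: IF@7 ID@8 stall=0 (-) EX@9 MEM@10 WB@11
I5 mul r4 <- r3,r1: IF@8 ID@9 stall=0 (-) EX@10 MEM@11 WB@12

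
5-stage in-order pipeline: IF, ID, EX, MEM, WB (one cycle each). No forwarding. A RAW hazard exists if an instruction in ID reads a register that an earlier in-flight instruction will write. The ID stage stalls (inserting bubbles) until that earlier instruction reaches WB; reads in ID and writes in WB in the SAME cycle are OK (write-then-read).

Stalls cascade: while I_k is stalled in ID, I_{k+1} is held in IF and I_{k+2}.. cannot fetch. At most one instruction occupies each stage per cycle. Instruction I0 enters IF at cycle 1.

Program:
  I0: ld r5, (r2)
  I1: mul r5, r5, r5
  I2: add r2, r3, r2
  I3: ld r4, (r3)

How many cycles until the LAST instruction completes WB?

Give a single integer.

Answer: 10

Derivation:
I0 ld r5 <- r2: IF@1 ID@2 stall=0 (-) EX@3 MEM@4 WB@5
I1 mul r5 <- r5,r5: IF@2 ID@3 stall=2 (RAW on I0.r5 (WB@5)) EX@6 MEM@7 WB@8
I2 add r2 <- r3,r2: IF@3 ID@6 stall=0 (-) EX@7 MEM@8 WB@9
I3 ld r4 <- r3: IF@6 ID@7 stall=0 (-) EX@8 MEM@9 WB@10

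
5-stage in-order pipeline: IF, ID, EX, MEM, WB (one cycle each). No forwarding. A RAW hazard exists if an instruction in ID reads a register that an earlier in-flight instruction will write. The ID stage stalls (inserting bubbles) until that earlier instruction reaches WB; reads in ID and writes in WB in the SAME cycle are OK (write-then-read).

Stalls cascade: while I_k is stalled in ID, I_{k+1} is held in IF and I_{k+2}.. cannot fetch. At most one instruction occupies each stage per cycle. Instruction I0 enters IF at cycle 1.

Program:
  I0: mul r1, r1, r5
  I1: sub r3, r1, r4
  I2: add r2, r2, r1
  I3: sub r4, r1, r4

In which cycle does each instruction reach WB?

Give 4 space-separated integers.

I0 mul r1 <- r1,r5: IF@1 ID@2 stall=0 (-) EX@3 MEM@4 WB@5
I1 sub r3 <- r1,r4: IF@2 ID@3 stall=2 (RAW on I0.r1 (WB@5)) EX@6 MEM@7 WB@8
I2 add r2 <- r2,r1: IF@3 ID@6 stall=0 (-) EX@7 MEM@8 WB@9
I3 sub r4 <- r1,r4: IF@6 ID@7 stall=0 (-) EX@8 MEM@9 WB@10

Answer: 5 8 9 10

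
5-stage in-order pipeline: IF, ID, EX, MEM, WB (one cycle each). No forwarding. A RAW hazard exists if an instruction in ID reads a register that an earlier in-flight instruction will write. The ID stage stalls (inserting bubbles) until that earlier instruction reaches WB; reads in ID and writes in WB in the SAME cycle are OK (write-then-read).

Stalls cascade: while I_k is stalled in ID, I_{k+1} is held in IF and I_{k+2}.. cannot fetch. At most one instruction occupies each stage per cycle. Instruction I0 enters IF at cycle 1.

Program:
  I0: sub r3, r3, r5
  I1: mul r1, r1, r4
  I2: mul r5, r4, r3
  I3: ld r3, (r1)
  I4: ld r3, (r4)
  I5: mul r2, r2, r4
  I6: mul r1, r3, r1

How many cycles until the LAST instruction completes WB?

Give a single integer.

Answer: 13

Derivation:
I0 sub r3 <- r3,r5: IF@1 ID@2 stall=0 (-) EX@3 MEM@4 WB@5
I1 mul r1 <- r1,r4: IF@2 ID@3 stall=0 (-) EX@4 MEM@5 WB@6
I2 mul r5 <- r4,r3: IF@3 ID@4 stall=1 (RAW on I0.r3 (WB@5)) EX@6 MEM@7 WB@8
I3 ld r3 <- r1: IF@4 ID@6 stall=0 (-) EX@7 MEM@8 WB@9
I4 ld r3 <- r4: IF@6 ID@7 stall=0 (-) EX@8 MEM@9 WB@10
I5 mul r2 <- r2,r4: IF@7 ID@8 stall=0 (-) EX@9 MEM@10 WB@11
I6 mul r1 <- r3,r1: IF@8 ID@9 stall=1 (RAW on I4.r3 (WB@10)) EX@11 MEM@12 WB@13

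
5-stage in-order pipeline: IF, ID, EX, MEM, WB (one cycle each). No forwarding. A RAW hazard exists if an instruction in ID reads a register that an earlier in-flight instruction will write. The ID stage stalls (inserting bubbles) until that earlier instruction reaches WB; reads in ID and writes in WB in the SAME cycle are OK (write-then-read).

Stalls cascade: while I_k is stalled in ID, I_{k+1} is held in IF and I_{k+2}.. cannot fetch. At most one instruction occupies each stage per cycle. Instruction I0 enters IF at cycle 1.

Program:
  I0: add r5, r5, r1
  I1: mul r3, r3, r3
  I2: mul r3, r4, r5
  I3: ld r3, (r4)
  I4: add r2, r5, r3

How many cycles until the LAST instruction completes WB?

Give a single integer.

I0 add r5 <- r5,r1: IF@1 ID@2 stall=0 (-) EX@3 MEM@4 WB@5
I1 mul r3 <- r3,r3: IF@2 ID@3 stall=0 (-) EX@4 MEM@5 WB@6
I2 mul r3 <- r4,r5: IF@3 ID@4 stall=1 (RAW on I0.r5 (WB@5)) EX@6 MEM@7 WB@8
I3 ld r3 <- r4: IF@4 ID@6 stall=0 (-) EX@7 MEM@8 WB@9
I4 add r2 <- r5,r3: IF@6 ID@7 stall=2 (RAW on I3.r3 (WB@9)) EX@10 MEM@11 WB@12

Answer: 12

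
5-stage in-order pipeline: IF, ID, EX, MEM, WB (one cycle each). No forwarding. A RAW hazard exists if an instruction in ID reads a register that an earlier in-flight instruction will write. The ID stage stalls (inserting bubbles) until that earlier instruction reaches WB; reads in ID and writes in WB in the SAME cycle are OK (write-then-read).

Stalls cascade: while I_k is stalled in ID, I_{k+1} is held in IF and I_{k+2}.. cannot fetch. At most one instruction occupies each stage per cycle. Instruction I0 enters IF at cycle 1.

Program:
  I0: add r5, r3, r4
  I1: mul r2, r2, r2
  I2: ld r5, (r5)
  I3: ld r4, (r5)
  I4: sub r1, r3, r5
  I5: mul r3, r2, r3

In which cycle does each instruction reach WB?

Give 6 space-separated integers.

Answer: 5 6 8 11 12 13

Derivation:
I0 add r5 <- r3,r4: IF@1 ID@2 stall=0 (-) EX@3 MEM@4 WB@5
I1 mul r2 <- r2,r2: IF@2 ID@3 stall=0 (-) EX@4 MEM@5 WB@6
I2 ld r5 <- r5: IF@3 ID@4 stall=1 (RAW on I0.r5 (WB@5)) EX@6 MEM@7 WB@8
I3 ld r4 <- r5: IF@4 ID@6 stall=2 (RAW on I2.r5 (WB@8)) EX@9 MEM@10 WB@11
I4 sub r1 <- r3,r5: IF@6 ID@9 stall=0 (-) EX@10 MEM@11 WB@12
I5 mul r3 <- r2,r3: IF@9 ID@10 stall=0 (-) EX@11 MEM@12 WB@13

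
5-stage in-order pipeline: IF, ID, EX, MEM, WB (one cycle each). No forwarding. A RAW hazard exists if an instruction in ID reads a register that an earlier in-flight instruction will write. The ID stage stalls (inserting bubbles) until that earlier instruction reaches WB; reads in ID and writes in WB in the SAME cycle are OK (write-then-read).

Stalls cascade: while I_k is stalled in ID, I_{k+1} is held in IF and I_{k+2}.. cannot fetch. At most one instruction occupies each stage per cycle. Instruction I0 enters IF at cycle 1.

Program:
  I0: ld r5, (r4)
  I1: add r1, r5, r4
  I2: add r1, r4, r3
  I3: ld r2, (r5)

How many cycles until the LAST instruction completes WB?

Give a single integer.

Answer: 10

Derivation:
I0 ld r5 <- r4: IF@1 ID@2 stall=0 (-) EX@3 MEM@4 WB@5
I1 add r1 <- r5,r4: IF@2 ID@3 stall=2 (RAW on I0.r5 (WB@5)) EX@6 MEM@7 WB@8
I2 add r1 <- r4,r3: IF@3 ID@6 stall=0 (-) EX@7 MEM@8 WB@9
I3 ld r2 <- r5: IF@6 ID@7 stall=0 (-) EX@8 MEM@9 WB@10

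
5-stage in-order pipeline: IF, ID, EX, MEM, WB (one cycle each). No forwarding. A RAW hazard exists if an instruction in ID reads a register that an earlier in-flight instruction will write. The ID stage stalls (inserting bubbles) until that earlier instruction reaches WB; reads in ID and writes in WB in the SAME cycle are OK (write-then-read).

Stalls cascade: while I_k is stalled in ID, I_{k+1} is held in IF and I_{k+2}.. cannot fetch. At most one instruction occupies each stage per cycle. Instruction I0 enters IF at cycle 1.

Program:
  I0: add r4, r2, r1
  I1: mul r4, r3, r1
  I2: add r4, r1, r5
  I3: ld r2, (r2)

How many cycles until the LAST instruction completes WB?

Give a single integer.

Answer: 8

Derivation:
I0 add r4 <- r2,r1: IF@1 ID@2 stall=0 (-) EX@3 MEM@4 WB@5
I1 mul r4 <- r3,r1: IF@2 ID@3 stall=0 (-) EX@4 MEM@5 WB@6
I2 add r4 <- r1,r5: IF@3 ID@4 stall=0 (-) EX@5 MEM@6 WB@7
I3 ld r2 <- r2: IF@4 ID@5 stall=0 (-) EX@6 MEM@7 WB@8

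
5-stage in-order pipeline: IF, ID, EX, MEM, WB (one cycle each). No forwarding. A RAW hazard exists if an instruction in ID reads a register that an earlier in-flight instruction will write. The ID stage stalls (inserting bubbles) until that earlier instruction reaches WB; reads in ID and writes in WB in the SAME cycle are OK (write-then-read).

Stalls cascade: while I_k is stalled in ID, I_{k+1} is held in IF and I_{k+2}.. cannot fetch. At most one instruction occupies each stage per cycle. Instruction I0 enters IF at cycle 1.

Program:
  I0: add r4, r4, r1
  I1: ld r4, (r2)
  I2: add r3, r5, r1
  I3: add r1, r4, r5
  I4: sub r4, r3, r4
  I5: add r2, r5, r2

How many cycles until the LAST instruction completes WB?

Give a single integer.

I0 add r4 <- r4,r1: IF@1 ID@2 stall=0 (-) EX@3 MEM@4 WB@5
I1 ld r4 <- r2: IF@2 ID@3 stall=0 (-) EX@4 MEM@5 WB@6
I2 add r3 <- r5,r1: IF@3 ID@4 stall=0 (-) EX@5 MEM@6 WB@7
I3 add r1 <- r4,r5: IF@4 ID@5 stall=1 (RAW on I1.r4 (WB@6)) EX@7 MEM@8 WB@9
I4 sub r4 <- r3,r4: IF@5 ID@7 stall=0 (-) EX@8 MEM@9 WB@10
I5 add r2 <- r5,r2: IF@7 ID@8 stall=0 (-) EX@9 MEM@10 WB@11

Answer: 11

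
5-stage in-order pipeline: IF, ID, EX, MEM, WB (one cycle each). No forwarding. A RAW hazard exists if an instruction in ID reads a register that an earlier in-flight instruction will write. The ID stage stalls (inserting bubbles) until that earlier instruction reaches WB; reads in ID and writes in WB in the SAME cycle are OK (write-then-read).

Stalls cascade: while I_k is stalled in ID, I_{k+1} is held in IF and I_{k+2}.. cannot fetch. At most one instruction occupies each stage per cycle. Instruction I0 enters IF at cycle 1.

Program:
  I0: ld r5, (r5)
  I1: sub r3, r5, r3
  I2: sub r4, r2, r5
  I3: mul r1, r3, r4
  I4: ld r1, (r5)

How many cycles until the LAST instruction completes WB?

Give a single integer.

Answer: 13

Derivation:
I0 ld r5 <- r5: IF@1 ID@2 stall=0 (-) EX@3 MEM@4 WB@5
I1 sub r3 <- r5,r3: IF@2 ID@3 stall=2 (RAW on I0.r5 (WB@5)) EX@6 MEM@7 WB@8
I2 sub r4 <- r2,r5: IF@3 ID@6 stall=0 (-) EX@7 MEM@8 WB@9
I3 mul r1 <- r3,r4: IF@6 ID@7 stall=2 (RAW on I2.r4 (WB@9)) EX@10 MEM@11 WB@12
I4 ld r1 <- r5: IF@7 ID@10 stall=0 (-) EX@11 MEM@12 WB@13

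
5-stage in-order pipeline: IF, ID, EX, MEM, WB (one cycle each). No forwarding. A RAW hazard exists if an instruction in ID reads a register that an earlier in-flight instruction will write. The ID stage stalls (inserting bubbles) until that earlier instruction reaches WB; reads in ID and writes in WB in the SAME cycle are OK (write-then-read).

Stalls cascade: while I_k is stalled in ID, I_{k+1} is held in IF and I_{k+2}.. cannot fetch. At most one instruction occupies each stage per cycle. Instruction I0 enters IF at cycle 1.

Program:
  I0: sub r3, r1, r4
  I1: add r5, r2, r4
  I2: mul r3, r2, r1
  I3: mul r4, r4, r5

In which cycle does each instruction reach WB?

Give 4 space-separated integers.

I0 sub r3 <- r1,r4: IF@1 ID@2 stall=0 (-) EX@3 MEM@4 WB@5
I1 add r5 <- r2,r4: IF@2 ID@3 stall=0 (-) EX@4 MEM@5 WB@6
I2 mul r3 <- r2,r1: IF@3 ID@4 stall=0 (-) EX@5 MEM@6 WB@7
I3 mul r4 <- r4,r5: IF@4 ID@5 stall=1 (RAW on I1.r5 (WB@6)) EX@7 MEM@8 WB@9

Answer: 5 6 7 9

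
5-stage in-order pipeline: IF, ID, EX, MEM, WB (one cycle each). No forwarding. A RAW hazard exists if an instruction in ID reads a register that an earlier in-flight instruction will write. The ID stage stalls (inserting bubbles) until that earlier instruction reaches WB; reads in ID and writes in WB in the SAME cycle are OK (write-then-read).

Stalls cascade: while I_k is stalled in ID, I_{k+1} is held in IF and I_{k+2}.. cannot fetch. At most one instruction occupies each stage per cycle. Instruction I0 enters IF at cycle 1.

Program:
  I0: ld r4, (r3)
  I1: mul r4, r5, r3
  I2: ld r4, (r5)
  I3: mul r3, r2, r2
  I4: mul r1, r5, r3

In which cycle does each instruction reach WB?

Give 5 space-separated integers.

I0 ld r4 <- r3: IF@1 ID@2 stall=0 (-) EX@3 MEM@4 WB@5
I1 mul r4 <- r5,r3: IF@2 ID@3 stall=0 (-) EX@4 MEM@5 WB@6
I2 ld r4 <- r5: IF@3 ID@4 stall=0 (-) EX@5 MEM@6 WB@7
I3 mul r3 <- r2,r2: IF@4 ID@5 stall=0 (-) EX@6 MEM@7 WB@8
I4 mul r1 <- r5,r3: IF@5 ID@6 stall=2 (RAW on I3.r3 (WB@8)) EX@9 MEM@10 WB@11

Answer: 5 6 7 8 11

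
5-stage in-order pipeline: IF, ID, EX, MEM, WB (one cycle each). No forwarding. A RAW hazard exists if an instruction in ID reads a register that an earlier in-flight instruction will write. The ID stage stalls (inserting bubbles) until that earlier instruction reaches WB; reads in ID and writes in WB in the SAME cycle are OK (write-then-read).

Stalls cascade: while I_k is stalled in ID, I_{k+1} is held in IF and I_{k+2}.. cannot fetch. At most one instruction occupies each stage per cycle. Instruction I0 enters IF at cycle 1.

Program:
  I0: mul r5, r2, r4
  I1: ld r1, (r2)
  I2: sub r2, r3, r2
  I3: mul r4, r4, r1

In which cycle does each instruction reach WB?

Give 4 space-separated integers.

Answer: 5 6 7 9

Derivation:
I0 mul r5 <- r2,r4: IF@1 ID@2 stall=0 (-) EX@3 MEM@4 WB@5
I1 ld r1 <- r2: IF@2 ID@3 stall=0 (-) EX@4 MEM@5 WB@6
I2 sub r2 <- r3,r2: IF@3 ID@4 stall=0 (-) EX@5 MEM@6 WB@7
I3 mul r4 <- r4,r1: IF@4 ID@5 stall=1 (RAW on I1.r1 (WB@6)) EX@7 MEM@8 WB@9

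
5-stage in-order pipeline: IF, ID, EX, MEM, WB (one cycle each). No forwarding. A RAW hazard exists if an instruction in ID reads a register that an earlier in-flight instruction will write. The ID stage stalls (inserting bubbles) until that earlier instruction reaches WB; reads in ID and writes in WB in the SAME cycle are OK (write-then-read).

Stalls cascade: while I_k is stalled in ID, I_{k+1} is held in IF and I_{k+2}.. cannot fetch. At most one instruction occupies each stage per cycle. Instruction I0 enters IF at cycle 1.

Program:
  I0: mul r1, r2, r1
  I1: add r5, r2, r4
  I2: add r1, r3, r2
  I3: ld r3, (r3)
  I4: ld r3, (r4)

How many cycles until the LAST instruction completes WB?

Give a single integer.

Answer: 9

Derivation:
I0 mul r1 <- r2,r1: IF@1 ID@2 stall=0 (-) EX@3 MEM@4 WB@5
I1 add r5 <- r2,r4: IF@2 ID@3 stall=0 (-) EX@4 MEM@5 WB@6
I2 add r1 <- r3,r2: IF@3 ID@4 stall=0 (-) EX@5 MEM@6 WB@7
I3 ld r3 <- r3: IF@4 ID@5 stall=0 (-) EX@6 MEM@7 WB@8
I4 ld r3 <- r4: IF@5 ID@6 stall=0 (-) EX@7 MEM@8 WB@9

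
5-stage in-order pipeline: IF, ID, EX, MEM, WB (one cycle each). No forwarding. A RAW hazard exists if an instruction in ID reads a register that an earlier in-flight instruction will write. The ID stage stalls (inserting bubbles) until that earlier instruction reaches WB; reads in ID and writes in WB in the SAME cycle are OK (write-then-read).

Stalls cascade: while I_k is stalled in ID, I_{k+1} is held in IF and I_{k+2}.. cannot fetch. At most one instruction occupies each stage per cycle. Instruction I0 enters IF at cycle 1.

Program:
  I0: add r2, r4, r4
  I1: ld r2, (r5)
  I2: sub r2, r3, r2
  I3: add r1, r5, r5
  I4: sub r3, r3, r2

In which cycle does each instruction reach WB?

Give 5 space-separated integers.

Answer: 5 6 9 10 12

Derivation:
I0 add r2 <- r4,r4: IF@1 ID@2 stall=0 (-) EX@3 MEM@4 WB@5
I1 ld r2 <- r5: IF@2 ID@3 stall=0 (-) EX@4 MEM@5 WB@6
I2 sub r2 <- r3,r2: IF@3 ID@4 stall=2 (RAW on I1.r2 (WB@6)) EX@7 MEM@8 WB@9
I3 add r1 <- r5,r5: IF@4 ID@7 stall=0 (-) EX@8 MEM@9 WB@10
I4 sub r3 <- r3,r2: IF@7 ID@8 stall=1 (RAW on I2.r2 (WB@9)) EX@10 MEM@11 WB@12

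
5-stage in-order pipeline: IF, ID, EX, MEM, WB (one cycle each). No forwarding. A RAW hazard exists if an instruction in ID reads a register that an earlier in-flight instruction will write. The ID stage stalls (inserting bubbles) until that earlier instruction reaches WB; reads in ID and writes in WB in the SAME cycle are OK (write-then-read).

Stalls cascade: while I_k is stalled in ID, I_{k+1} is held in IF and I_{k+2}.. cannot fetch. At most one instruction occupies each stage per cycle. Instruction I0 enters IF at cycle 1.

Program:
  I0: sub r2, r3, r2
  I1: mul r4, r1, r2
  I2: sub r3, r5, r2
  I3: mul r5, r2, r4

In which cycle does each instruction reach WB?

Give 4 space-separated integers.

Answer: 5 8 9 11

Derivation:
I0 sub r2 <- r3,r2: IF@1 ID@2 stall=0 (-) EX@3 MEM@4 WB@5
I1 mul r4 <- r1,r2: IF@2 ID@3 stall=2 (RAW on I0.r2 (WB@5)) EX@6 MEM@7 WB@8
I2 sub r3 <- r5,r2: IF@3 ID@6 stall=0 (-) EX@7 MEM@8 WB@9
I3 mul r5 <- r2,r4: IF@6 ID@7 stall=1 (RAW on I1.r4 (WB@8)) EX@9 MEM@10 WB@11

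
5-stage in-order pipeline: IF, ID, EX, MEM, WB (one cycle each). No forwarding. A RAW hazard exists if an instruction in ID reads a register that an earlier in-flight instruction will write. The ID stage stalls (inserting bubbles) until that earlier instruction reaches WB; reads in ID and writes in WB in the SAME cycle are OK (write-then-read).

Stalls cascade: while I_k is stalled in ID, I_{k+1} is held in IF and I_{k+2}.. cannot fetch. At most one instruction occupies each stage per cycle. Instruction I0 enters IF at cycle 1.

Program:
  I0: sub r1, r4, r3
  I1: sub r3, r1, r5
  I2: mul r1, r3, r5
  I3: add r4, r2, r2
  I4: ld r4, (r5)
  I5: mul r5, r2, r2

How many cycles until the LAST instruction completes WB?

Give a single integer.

Answer: 14

Derivation:
I0 sub r1 <- r4,r3: IF@1 ID@2 stall=0 (-) EX@3 MEM@4 WB@5
I1 sub r3 <- r1,r5: IF@2 ID@3 stall=2 (RAW on I0.r1 (WB@5)) EX@6 MEM@7 WB@8
I2 mul r1 <- r3,r5: IF@3 ID@6 stall=2 (RAW on I1.r3 (WB@8)) EX@9 MEM@10 WB@11
I3 add r4 <- r2,r2: IF@6 ID@9 stall=0 (-) EX@10 MEM@11 WB@12
I4 ld r4 <- r5: IF@9 ID@10 stall=0 (-) EX@11 MEM@12 WB@13
I5 mul r5 <- r2,r2: IF@10 ID@11 stall=0 (-) EX@12 MEM@13 WB@14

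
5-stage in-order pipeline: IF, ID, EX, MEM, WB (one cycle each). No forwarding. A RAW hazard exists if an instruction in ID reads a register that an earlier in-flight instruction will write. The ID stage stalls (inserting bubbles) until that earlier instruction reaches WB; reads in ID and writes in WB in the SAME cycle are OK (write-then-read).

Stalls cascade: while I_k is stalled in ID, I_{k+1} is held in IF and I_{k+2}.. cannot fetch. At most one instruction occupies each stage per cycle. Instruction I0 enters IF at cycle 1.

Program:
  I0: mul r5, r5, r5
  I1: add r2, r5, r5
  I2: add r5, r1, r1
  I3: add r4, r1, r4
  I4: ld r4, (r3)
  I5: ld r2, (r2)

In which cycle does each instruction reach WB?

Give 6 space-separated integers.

I0 mul r5 <- r5,r5: IF@1 ID@2 stall=0 (-) EX@3 MEM@4 WB@5
I1 add r2 <- r5,r5: IF@2 ID@3 stall=2 (RAW on I0.r5 (WB@5)) EX@6 MEM@7 WB@8
I2 add r5 <- r1,r1: IF@3 ID@6 stall=0 (-) EX@7 MEM@8 WB@9
I3 add r4 <- r1,r4: IF@6 ID@7 stall=0 (-) EX@8 MEM@9 WB@10
I4 ld r4 <- r3: IF@7 ID@8 stall=0 (-) EX@9 MEM@10 WB@11
I5 ld r2 <- r2: IF@8 ID@9 stall=0 (-) EX@10 MEM@11 WB@12

Answer: 5 8 9 10 11 12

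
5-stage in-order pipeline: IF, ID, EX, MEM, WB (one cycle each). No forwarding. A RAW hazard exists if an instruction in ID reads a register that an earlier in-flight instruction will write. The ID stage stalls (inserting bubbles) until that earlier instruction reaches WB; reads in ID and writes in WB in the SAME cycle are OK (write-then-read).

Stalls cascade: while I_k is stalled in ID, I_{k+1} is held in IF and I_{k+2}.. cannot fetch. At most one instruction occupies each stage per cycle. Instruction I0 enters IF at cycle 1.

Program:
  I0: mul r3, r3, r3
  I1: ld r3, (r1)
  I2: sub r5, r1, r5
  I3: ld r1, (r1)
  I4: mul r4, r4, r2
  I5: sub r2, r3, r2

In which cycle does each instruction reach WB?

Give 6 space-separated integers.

I0 mul r3 <- r3,r3: IF@1 ID@2 stall=0 (-) EX@3 MEM@4 WB@5
I1 ld r3 <- r1: IF@2 ID@3 stall=0 (-) EX@4 MEM@5 WB@6
I2 sub r5 <- r1,r5: IF@3 ID@4 stall=0 (-) EX@5 MEM@6 WB@7
I3 ld r1 <- r1: IF@4 ID@5 stall=0 (-) EX@6 MEM@7 WB@8
I4 mul r4 <- r4,r2: IF@5 ID@6 stall=0 (-) EX@7 MEM@8 WB@9
I5 sub r2 <- r3,r2: IF@6 ID@7 stall=0 (-) EX@8 MEM@9 WB@10

Answer: 5 6 7 8 9 10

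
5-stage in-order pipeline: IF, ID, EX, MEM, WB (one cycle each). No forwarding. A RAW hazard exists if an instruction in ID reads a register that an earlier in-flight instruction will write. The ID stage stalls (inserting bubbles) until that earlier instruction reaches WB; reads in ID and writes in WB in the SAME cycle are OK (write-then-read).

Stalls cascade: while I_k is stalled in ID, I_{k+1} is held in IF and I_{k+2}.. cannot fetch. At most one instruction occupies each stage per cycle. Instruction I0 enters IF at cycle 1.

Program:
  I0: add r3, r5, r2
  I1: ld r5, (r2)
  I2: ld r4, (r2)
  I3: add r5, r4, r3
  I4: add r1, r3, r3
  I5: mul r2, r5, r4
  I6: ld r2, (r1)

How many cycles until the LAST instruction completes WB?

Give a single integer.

I0 add r3 <- r5,r2: IF@1 ID@2 stall=0 (-) EX@3 MEM@4 WB@5
I1 ld r5 <- r2: IF@2 ID@3 stall=0 (-) EX@4 MEM@5 WB@6
I2 ld r4 <- r2: IF@3 ID@4 stall=0 (-) EX@5 MEM@6 WB@7
I3 add r5 <- r4,r3: IF@4 ID@5 stall=2 (RAW on I2.r4 (WB@7)) EX@8 MEM@9 WB@10
I4 add r1 <- r3,r3: IF@5 ID@8 stall=0 (-) EX@9 MEM@10 WB@11
I5 mul r2 <- r5,r4: IF@8 ID@9 stall=1 (RAW on I3.r5 (WB@10)) EX@11 MEM@12 WB@13
I6 ld r2 <- r1: IF@9 ID@11 stall=0 (-) EX@12 MEM@13 WB@14

Answer: 14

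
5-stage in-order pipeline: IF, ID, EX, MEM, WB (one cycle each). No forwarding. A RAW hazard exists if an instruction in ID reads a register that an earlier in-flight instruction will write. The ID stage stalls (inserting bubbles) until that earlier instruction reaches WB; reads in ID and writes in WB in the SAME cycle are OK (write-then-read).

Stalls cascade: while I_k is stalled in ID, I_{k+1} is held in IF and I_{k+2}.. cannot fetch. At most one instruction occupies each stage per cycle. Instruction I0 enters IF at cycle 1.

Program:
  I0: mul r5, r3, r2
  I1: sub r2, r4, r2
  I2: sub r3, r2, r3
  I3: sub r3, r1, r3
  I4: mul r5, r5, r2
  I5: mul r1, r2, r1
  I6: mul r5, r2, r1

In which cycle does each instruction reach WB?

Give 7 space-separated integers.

I0 mul r5 <- r3,r2: IF@1 ID@2 stall=0 (-) EX@3 MEM@4 WB@5
I1 sub r2 <- r4,r2: IF@2 ID@3 stall=0 (-) EX@4 MEM@5 WB@6
I2 sub r3 <- r2,r3: IF@3 ID@4 stall=2 (RAW on I1.r2 (WB@6)) EX@7 MEM@8 WB@9
I3 sub r3 <- r1,r3: IF@4 ID@7 stall=2 (RAW on I2.r3 (WB@9)) EX@10 MEM@11 WB@12
I4 mul r5 <- r5,r2: IF@7 ID@10 stall=0 (-) EX@11 MEM@12 WB@13
I5 mul r1 <- r2,r1: IF@10 ID@11 stall=0 (-) EX@12 MEM@13 WB@14
I6 mul r5 <- r2,r1: IF@11 ID@12 stall=2 (RAW on I5.r1 (WB@14)) EX@15 MEM@16 WB@17

Answer: 5 6 9 12 13 14 17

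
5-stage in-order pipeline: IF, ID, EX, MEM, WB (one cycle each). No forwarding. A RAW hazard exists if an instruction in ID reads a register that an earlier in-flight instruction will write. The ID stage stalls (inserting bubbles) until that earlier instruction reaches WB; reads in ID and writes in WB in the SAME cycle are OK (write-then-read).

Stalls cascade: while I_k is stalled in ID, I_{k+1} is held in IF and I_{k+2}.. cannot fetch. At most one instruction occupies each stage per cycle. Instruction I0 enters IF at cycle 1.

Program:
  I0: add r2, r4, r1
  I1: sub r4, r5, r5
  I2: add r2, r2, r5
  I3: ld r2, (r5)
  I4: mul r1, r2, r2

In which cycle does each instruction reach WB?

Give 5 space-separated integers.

I0 add r2 <- r4,r1: IF@1 ID@2 stall=0 (-) EX@3 MEM@4 WB@5
I1 sub r4 <- r5,r5: IF@2 ID@3 stall=0 (-) EX@4 MEM@5 WB@6
I2 add r2 <- r2,r5: IF@3 ID@4 stall=1 (RAW on I0.r2 (WB@5)) EX@6 MEM@7 WB@8
I3 ld r2 <- r5: IF@4 ID@6 stall=0 (-) EX@7 MEM@8 WB@9
I4 mul r1 <- r2,r2: IF@6 ID@7 stall=2 (RAW on I3.r2 (WB@9)) EX@10 MEM@11 WB@12

Answer: 5 6 8 9 12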